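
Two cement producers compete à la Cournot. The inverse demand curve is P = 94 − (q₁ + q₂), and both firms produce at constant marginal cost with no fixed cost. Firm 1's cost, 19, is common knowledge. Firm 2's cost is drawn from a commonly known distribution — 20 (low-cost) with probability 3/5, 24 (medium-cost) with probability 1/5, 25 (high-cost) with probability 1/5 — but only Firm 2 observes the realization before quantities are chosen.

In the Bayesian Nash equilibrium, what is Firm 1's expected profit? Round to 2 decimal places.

672.54

Each type of Firm 2 best-responds to q₁; Firm 1 best-responds to the expected q₂ over Firm 2's types.
Firm 2 with cost c maximizes (94 − (q₁+q₂) − c)·q₂, giving q₂(c) = (94 − c − q₁)/2.
E[c₂] = 3/5·20 + 1/5·24 + 1/5·25 = 21.8
Firm 1's FOC against E[q₂] yields q₁ = (94 − 2·19 + E[c₂])/3 = (94 − 38 + 21.8)/3 = 25.9333.
E[P] = 94 − (q₁ + E[q₂]) = 44.9333; Firm 1's expected profit = (E[P] − 19)·q₁ = (44.9333 − 19)·25.9333 = 672.538.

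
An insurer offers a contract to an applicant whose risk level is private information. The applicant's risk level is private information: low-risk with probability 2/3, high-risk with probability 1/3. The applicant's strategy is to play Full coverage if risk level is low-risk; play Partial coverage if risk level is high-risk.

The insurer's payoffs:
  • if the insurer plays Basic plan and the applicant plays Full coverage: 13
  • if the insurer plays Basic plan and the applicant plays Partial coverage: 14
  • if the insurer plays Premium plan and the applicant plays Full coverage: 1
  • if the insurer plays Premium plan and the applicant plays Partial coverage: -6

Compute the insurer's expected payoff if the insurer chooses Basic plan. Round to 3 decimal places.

13.333

E[Basic plan] = 2/3·13 + 1/3·14 = 26/3 + 14/3 = 40/3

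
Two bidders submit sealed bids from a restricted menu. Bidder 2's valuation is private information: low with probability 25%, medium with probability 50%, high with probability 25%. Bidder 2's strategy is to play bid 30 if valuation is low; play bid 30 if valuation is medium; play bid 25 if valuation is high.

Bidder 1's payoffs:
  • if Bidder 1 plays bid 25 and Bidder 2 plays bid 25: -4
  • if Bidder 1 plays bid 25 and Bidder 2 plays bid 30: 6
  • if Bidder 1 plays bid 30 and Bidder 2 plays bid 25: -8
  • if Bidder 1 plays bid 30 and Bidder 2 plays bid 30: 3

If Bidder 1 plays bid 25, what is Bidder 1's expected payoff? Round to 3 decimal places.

3.500

E[bid 25] = 0.25·6 + 0.5·6 + 0.25·(-4) = 1.5 + 3 + (-1) = 3.5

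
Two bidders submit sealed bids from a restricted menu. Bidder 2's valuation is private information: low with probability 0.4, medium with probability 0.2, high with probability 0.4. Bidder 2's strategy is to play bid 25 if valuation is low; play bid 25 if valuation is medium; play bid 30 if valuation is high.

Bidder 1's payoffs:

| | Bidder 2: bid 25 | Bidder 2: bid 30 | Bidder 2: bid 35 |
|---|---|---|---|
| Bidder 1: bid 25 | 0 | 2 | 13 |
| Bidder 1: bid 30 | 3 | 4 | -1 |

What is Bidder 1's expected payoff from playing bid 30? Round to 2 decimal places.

E[bid 30] = 0.4·3 + 0.2·3 + 0.4·4 = 1.2 + 0.6 + 1.6 = 3.4

3.40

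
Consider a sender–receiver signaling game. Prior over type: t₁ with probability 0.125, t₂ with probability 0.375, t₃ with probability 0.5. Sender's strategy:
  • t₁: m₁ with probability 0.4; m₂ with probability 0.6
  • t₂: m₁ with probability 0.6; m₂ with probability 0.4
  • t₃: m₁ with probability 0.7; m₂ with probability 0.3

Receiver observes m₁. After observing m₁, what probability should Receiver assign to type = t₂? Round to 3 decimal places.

0.360

Apply Bayes' rule using the sender's strategy as the likelihood.
P(m₁) = 0.125·0.4 + 0.375·0.6 + 0.5·0.7 = 0.625
P(t₂ | m₁) = (0.375·0.6) / 0.625 = 0.225 / 0.625 = 0.36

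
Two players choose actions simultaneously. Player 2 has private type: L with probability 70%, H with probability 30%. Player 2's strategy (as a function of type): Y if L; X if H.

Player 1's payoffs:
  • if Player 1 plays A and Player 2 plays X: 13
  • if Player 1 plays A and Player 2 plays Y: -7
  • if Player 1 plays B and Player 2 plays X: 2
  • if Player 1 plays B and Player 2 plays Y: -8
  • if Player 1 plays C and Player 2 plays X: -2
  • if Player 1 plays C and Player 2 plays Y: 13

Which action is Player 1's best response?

Compute Player 1's expected payoff for each action, taking the expectation over Player 2's type.
E[A] = 0.7·(-7) + 0.3·(13) = -1
E[B] = 0.7·(-8) + 0.3·(2) = -5
E[C] = 0.7·(13) + 0.3·(-2) = 8.5
Best response: C (8.5 is the largest).

C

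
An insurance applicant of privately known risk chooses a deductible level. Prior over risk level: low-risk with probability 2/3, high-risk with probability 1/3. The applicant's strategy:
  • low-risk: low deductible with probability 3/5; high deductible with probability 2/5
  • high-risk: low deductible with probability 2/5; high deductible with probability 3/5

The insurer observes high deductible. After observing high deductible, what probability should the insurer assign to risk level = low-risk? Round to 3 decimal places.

P(high deductible) = (2/3)·(2/5) + (1/3)·(3/5) = 7/15
P(low-risk | high deductible) = ((2/3)·(2/5)) / (7/15) = (4/15) / (7/15) = 4/7

0.571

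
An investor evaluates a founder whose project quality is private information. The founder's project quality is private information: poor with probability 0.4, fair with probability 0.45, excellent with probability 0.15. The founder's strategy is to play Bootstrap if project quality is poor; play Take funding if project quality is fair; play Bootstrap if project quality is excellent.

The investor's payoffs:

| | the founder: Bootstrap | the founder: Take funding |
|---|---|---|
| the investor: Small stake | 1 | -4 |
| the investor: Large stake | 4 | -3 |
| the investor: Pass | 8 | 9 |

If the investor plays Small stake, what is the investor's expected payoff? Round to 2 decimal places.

-1.25

E[Small stake] = 0.4·1 + 0.45·(-4) + 0.15·1 = 0.4 + (-1.8) + 0.15 = -1.25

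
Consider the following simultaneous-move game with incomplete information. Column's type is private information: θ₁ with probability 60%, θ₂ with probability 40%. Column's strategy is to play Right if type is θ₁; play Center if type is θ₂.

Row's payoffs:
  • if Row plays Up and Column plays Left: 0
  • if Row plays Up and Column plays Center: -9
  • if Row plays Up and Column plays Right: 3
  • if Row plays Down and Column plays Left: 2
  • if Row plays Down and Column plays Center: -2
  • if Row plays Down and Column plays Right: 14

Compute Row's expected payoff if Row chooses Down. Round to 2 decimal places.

E[Down] = 0.6·14 + 0.4·(-2) = 8.4 + (-0.8) = 7.6

7.60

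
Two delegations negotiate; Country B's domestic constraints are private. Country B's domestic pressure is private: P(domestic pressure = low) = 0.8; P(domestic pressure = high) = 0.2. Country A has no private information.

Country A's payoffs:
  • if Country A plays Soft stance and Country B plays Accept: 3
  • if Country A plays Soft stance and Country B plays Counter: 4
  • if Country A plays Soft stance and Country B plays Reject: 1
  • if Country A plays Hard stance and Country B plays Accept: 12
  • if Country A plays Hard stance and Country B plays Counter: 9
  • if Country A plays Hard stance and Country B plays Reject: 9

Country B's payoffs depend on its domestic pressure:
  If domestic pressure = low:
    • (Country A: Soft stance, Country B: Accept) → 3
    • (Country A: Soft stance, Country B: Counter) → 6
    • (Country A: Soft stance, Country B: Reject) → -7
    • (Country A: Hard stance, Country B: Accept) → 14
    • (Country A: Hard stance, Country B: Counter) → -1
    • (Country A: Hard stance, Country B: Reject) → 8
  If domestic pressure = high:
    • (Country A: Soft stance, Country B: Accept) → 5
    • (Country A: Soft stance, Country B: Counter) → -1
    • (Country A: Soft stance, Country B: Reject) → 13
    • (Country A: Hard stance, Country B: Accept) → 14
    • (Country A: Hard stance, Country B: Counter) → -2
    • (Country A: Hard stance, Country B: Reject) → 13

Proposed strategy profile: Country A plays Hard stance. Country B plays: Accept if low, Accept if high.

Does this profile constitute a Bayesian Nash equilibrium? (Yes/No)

Yes

Country A plays Hard stance: E[Hard stance] = 0.8·(12) + 0.2·(12) = 12; E[Soft stance] = 3. Best-responding. ✓
Country B (domestic pressure low), facing Hard stance: Accept gives 14, Counter gives -1, Reject gives 8. Proposed Accept is best. ✓
Country B (domestic pressure high), facing Hard stance: Accept gives 14, Counter gives -2, Reject gives 13. Proposed Accept is best. ✓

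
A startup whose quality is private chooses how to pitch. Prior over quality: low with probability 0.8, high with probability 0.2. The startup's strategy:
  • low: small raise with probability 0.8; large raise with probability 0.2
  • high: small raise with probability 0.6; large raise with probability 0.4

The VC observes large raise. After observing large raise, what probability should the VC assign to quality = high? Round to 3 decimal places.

0.333

P(large raise) = 0.8·0.2 + 0.2·0.4 = 0.24
P(high | large raise) = (0.2·0.4) / 0.24 = 0.08 / 0.24 = 0.333333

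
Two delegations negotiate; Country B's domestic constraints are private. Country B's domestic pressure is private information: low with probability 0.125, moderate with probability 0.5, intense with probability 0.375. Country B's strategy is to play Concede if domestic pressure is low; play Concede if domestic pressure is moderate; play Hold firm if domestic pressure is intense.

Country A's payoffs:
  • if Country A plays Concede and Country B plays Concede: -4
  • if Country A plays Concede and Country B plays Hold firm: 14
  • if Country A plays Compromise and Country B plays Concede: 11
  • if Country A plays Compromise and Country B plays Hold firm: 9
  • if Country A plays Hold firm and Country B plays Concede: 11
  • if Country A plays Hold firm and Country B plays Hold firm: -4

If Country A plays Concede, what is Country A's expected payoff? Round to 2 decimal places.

Take the expectation over Country B's domestic pressure, weighting each type's action by its prior probability.
E[Concede] = 0.125·(-4) + 0.5·(-4) + 0.375·14 = (-0.5) + (-2) + 5.25 = 2.75

2.75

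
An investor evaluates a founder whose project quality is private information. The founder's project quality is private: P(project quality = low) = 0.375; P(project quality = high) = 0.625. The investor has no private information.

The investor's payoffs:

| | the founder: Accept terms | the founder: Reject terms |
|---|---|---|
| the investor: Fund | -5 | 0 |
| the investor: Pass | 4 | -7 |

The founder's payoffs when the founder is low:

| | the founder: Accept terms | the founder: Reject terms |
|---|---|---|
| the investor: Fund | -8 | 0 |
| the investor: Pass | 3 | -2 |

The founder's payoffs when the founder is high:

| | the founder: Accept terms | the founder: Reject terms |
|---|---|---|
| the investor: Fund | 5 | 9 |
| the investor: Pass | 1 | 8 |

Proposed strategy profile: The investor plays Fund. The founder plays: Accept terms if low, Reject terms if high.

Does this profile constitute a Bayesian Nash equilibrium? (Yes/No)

No

The investor plays Fund: E[Fund] = 0.375·(-5) + 0.625·(0) = -1.875; E[Pass] = -2.875. Best-responding. ✓
The founder (project quality low), facing Fund: Accept terms gives -8, Reject terms gives 0. Proposed Accept terms is not best — profitable deviation exists. ✗
The founder (project quality high), facing Fund: Accept terms gives 5, Reject terms gives 9. Proposed Reject terms is best. ✓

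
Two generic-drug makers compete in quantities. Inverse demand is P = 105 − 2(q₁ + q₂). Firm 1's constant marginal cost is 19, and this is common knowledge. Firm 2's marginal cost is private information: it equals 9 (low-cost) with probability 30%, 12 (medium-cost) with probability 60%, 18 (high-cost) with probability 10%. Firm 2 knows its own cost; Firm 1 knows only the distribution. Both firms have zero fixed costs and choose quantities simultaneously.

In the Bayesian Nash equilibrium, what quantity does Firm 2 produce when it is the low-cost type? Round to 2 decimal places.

17.44

Each type of Firm 2 best-responds to q₁; Firm 1 best-responds to the expected q₂ over Firm 2's types.
Firm 2 with cost c maximizes (105 − 2(q₁+q₂) − c)·q₂, giving q₂(c) = (105 − c − 2q₁)/4.
E[c₂] = 0.3·9 + 0.6·12 + 0.1·18 = 11.7
Firm 1's FOC against E[q₂] yields q₁ = (105 − 2·19 + E[c₂])/6 = (105 − 38 + 11.7)/6 = 13.1167.
q₂(low-cost) = (105 − 9 − 2·13.1167)/4 = 17.4417.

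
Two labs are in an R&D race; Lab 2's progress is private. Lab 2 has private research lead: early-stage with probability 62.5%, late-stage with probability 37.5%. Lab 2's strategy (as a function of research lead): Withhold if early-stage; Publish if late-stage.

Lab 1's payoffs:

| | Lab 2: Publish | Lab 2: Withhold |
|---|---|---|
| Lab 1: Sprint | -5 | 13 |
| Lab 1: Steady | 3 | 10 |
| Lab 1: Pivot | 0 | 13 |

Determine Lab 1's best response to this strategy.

Pivot

Compute Lab 1's expected payoff for each action, taking the expectation over Lab 2's type.
E[Sprint] = 0.625·(13) + 0.375·(-5) = 6.25
E[Steady] = 0.625·(10) + 0.375·(3) = 7.375
E[Pivot] = 0.625·(13) + 0.375·(0) = 8.125
Best response: Pivot (8.125 is the largest).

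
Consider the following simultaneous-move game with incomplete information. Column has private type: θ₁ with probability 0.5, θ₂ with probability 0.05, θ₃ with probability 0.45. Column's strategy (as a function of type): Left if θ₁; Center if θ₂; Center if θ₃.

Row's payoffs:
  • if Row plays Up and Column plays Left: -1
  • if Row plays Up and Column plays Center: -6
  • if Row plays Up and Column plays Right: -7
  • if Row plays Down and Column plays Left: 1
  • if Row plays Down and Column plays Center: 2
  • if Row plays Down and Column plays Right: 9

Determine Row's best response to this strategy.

Down

Compute Row's expected payoff for each action, taking the expectation over Column's type.
E[Up] = 0.5·(-1) + 0.05·(-6) + 0.45·(-6) = -3.5
E[Down] = 0.5·(1) + 0.05·(2) + 0.45·(2) = 1.5
Best response: Down (1.5 is the largest).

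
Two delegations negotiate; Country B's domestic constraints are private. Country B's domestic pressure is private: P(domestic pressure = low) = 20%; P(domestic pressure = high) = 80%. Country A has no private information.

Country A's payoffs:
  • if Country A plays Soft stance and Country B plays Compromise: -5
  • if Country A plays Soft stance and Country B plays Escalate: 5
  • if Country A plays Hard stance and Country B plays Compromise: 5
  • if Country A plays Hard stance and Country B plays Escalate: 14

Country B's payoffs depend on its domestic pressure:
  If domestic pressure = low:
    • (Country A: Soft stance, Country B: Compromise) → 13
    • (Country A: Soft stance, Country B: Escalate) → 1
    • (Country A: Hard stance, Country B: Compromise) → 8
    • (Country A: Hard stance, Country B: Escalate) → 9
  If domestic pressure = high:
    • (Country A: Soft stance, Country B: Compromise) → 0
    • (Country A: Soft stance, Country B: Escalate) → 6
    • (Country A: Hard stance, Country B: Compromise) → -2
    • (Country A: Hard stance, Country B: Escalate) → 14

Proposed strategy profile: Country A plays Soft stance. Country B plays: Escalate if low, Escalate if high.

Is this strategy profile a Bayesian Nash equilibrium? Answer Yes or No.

No

Country A plays Soft stance: E[Soft stance] = 0.2·(5) + 0.8·(5) = 5; E[Hard stance] = 14. Not best-responding. ✗
Country B (domestic pressure low), facing Soft stance: Compromise gives 13, Escalate gives 1. Proposed Escalate is not best — profitable deviation exists. ✗
Country B (domestic pressure high), facing Soft stance: Compromise gives 0, Escalate gives 6. Proposed Escalate is best. ✓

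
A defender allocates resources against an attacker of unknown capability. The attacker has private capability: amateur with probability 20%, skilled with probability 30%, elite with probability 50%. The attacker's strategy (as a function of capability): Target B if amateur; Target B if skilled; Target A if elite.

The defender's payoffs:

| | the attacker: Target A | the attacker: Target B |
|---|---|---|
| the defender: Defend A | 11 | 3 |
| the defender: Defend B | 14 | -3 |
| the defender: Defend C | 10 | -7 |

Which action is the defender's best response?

Defend A

Compute the defender's expected payoff for each action, taking the expectation over the attacker's type.
E[Defend A] = 0.2·(3) + 0.3·(3) + 0.5·(11) = 7
E[Defend B] = 0.2·(-3) + 0.3·(-3) + 0.5·(14) = 5.5
E[Defend C] = 0.2·(-7) + 0.3·(-7) + 0.5·(10) = 1.5
Best response: Defend A (7 is the largest).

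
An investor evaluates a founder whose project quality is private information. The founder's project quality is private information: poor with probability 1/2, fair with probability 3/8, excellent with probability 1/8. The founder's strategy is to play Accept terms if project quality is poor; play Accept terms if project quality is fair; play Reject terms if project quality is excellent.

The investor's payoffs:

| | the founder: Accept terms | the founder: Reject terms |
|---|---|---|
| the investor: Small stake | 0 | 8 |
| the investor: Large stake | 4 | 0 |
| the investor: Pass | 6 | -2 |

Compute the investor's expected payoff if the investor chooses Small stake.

E[Small stake] = 1/2·0 + 3/8·0 + 1/8·8 = 0 + 0 + 1 = 1

1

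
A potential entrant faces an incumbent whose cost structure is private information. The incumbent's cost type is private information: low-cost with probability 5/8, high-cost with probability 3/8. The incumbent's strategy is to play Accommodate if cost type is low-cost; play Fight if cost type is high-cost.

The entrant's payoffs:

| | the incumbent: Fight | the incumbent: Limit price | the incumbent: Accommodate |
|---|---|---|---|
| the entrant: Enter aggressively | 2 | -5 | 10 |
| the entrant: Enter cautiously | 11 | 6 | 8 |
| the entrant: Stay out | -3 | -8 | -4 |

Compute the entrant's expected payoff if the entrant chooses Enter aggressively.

Take the expectation over the incumbent's cost type, weighting each type's action by its prior probability.
E[Enter aggressively] = 5/8·10 + 3/8·2 = 25/4 + 3/4 = 7

7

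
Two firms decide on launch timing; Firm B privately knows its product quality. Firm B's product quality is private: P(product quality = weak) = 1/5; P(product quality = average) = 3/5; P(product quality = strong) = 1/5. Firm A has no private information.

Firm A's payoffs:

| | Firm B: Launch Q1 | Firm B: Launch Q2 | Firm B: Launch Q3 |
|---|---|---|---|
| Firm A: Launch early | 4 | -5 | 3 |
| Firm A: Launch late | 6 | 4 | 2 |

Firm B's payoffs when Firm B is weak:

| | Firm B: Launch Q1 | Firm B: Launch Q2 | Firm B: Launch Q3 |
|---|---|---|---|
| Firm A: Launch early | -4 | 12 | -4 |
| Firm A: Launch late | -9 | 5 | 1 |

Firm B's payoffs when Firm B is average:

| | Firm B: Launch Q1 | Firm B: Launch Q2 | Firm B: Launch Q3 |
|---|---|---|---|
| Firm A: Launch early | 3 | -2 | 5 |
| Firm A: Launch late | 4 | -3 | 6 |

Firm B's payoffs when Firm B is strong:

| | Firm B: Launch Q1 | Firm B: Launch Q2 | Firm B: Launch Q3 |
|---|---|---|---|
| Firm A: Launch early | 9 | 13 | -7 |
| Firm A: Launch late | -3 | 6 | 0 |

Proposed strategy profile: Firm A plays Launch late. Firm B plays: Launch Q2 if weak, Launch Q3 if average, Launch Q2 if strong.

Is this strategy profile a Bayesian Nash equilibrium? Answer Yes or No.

Firm A plays Launch late: E[Launch late] = 1/5·(4) + 3/5·(2) + 1/5·(4) = 14/5; E[Launch early] = -1/5. Best-responding. ✓
Firm B (product quality weak), facing Launch late: Launch Q1 gives -9, Launch Q2 gives 5, Launch Q3 gives 1. Proposed Launch Q2 is best. ✓
Firm B (product quality average), facing Launch late: Launch Q1 gives 4, Launch Q2 gives -3, Launch Q3 gives 6. Proposed Launch Q3 is best. ✓
Firm B (product quality strong), facing Launch late: Launch Q1 gives -3, Launch Q2 gives 6, Launch Q3 gives 0. Proposed Launch Q2 is best. ✓

Yes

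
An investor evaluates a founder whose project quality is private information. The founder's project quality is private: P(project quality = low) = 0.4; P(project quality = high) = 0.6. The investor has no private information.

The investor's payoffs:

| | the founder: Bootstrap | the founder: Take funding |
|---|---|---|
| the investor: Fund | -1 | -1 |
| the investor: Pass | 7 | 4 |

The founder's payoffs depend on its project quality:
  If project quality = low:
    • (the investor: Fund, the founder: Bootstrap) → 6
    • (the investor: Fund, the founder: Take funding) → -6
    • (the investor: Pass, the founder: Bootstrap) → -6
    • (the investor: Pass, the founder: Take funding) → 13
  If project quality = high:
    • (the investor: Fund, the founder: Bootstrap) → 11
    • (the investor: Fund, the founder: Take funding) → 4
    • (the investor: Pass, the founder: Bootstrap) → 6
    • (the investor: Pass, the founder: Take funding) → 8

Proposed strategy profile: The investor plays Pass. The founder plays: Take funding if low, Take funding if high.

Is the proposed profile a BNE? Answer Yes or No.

A profile is a BNE iff every type of every player is best-responding given beliefs about the other side.
The investor plays Pass: E[Pass] = 0.4·(4) + 0.6·(4) = 4; E[Fund] = -1. Best-responding. ✓
The founder (project quality low), facing Pass: Bootstrap gives -6, Take funding gives 13. Proposed Take funding is best. ✓
The founder (project quality high), facing Pass: Bootstrap gives 6, Take funding gives 8. Proposed Take funding is best. ✓

Yes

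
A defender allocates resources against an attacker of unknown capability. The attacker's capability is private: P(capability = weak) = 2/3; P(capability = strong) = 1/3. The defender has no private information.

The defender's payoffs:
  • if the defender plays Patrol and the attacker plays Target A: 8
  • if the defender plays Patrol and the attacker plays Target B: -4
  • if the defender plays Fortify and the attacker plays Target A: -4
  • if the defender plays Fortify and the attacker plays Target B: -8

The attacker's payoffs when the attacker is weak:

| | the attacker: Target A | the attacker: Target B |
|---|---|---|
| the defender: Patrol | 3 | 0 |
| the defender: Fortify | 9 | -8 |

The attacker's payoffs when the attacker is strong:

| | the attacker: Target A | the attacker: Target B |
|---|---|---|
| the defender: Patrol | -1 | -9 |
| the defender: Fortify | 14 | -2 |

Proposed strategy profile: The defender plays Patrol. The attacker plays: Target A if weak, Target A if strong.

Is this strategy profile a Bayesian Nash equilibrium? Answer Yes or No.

A profile is a BNE iff every type of every player is best-responding given beliefs about the other side.
The defender plays Patrol: E[Patrol] = 2/3·(8) + 1/3·(8) = 8; E[Fortify] = -4. Best-responding. ✓
The attacker (capability weak), facing Patrol: Target A gives 3, Target B gives 0. Proposed Target A is best. ✓
The attacker (capability strong), facing Patrol: Target A gives -1, Target B gives -9. Proposed Target A is best. ✓

Yes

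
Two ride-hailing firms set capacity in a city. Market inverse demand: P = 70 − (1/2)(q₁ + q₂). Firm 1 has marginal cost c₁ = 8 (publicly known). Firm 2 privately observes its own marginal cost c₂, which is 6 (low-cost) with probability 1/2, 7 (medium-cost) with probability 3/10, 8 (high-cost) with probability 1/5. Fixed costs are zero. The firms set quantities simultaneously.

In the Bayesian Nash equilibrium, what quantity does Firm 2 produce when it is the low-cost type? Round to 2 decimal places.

43.77

Type-c best response for Firm 2: q₂(c) = (70 − c) − q₁/2.
Firm 1 maximizes expected profit; its first-order condition is 70 − q₁ − (1/2)E[q₂] − 8 = 0.
Substituting E[q₂] and solving: E[c₂] = 6.7, so q₁ = (70 − 2·8 + 6.7)/(3/2) = 40.4667.
q₂(low-cost) = (70 − 6 − (1/2)·40.4667) = 43.7667.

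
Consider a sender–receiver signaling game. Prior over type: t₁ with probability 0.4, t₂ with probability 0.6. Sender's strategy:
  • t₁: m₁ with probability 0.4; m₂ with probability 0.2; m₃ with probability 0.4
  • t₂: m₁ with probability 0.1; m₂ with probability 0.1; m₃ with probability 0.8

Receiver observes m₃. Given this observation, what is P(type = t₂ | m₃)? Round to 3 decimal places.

Apply Bayes' rule using the sender's strategy as the likelihood.
P(m₃) = 0.4·0.4 + 0.6·0.8 = 0.64
P(t₂ | m₃) = (0.6·0.8) / 0.64 = 0.48 / 0.64 = 0.75

0.750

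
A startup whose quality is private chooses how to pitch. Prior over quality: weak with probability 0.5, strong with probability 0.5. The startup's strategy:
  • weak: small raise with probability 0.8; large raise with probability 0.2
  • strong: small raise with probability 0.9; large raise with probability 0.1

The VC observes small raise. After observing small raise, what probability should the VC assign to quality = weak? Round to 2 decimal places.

P(small raise) = 0.5·0.8 + 0.5·0.9 = 0.85
P(weak | small raise) = (0.5·0.8) / 0.85 = 0.4 / 0.85 = 0.470588

0.47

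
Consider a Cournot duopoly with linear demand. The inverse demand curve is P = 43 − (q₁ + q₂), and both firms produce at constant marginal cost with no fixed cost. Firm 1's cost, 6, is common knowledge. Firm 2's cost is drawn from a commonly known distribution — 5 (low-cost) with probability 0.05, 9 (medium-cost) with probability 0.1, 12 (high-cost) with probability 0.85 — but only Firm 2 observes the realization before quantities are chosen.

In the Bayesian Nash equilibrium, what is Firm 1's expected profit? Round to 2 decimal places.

199.28

Firm 2 with cost c maximizes (43 − (q₁+q₂) − c)·q₂, giving q₂(c) = (43 − c − q₁)/2.
E[c₂] = 0.05·5 + 0.1·9 + 0.85·12 = 11.35
Firm 1's FOC against E[q₂] yields q₁ = (43 − 2·6 + E[c₂])/3 = (43 − 12 + 11.35)/3 = 14.1167.
E[P] = 43 − (q₁ + E[q₂]) = 20.1167; Firm 1's expected profit = (E[P] − 6)·q₁ = (20.1167 − 6)·14.1167 = 199.28.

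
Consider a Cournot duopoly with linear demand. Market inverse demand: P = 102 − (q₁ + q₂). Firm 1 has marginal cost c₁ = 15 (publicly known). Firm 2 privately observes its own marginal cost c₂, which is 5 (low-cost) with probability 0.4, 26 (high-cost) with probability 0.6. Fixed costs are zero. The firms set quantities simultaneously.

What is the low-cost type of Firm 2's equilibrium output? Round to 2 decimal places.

33.57

Type-c best response for Firm 2: q₂(c) = (102 − c)/2 − q₁/2.
Firm 1 maximizes expected profit; its first-order condition is 102 − 2q₁ − E[q₂] − 15 = 0.
Substituting E[q₂] and solving: E[c₂] = 17.6, so q₁ = (102 − 2·15 + 17.6)/3 = 29.8667.
q₂(low-cost) = (102 − 5 − 29.8667)/2 = 33.5667.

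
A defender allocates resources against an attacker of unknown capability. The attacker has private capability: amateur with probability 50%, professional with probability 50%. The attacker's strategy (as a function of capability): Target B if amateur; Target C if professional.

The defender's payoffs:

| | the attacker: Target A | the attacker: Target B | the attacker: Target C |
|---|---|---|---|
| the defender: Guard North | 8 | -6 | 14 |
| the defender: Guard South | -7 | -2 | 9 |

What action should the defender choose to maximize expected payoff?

E[Guard North] = 0.5·(-6) + 0.5·(14) = 4
E[Guard South] = 0.5·(-2) + 0.5·(9) = 3.5
Best response: Guard North (4 is the largest).

Guard North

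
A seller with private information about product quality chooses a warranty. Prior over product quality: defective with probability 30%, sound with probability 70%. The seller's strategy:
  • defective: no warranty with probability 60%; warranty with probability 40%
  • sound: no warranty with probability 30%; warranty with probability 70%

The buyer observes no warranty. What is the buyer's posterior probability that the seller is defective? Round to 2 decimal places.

P(no warranty) = 0.3·0.6 + 0.7·0.3 = 0.39
P(defective | no warranty) = (0.3·0.6) / 0.39 = 0.18 / 0.39 = 0.461538

0.46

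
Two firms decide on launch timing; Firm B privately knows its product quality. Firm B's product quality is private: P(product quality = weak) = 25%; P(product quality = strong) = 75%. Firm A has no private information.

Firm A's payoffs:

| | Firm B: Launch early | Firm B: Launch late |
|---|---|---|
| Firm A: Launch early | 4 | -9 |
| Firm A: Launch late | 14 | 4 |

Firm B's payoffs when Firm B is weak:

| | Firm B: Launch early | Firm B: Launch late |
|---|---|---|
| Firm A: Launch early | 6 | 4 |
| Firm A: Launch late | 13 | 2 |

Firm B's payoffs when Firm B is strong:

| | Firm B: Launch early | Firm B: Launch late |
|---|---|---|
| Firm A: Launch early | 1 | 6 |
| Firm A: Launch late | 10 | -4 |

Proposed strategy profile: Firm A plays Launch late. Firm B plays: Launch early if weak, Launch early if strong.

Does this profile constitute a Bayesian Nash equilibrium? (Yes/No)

A profile is a BNE iff every type of every player is best-responding given beliefs about the other side.
Firm A plays Launch late: E[Launch late] = 0.25·(14) + 0.75·(14) = 14; E[Launch early] = 4. Best-responding. ✓
Firm B (product quality weak), facing Launch late: Launch early gives 13, Launch late gives 2. Proposed Launch early is best. ✓
Firm B (product quality strong), facing Launch late: Launch early gives 10, Launch late gives -4. Proposed Launch early is best. ✓

Yes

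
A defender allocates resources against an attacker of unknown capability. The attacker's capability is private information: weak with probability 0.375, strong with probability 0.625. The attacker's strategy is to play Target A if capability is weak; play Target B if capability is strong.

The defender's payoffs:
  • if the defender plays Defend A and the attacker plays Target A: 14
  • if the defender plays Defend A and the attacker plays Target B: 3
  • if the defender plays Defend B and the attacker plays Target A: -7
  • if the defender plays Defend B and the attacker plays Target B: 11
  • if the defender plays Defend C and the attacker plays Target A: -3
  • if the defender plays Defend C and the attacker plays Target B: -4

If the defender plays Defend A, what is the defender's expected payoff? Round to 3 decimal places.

E[Defend A] = 0.375·14 + 0.625·3 = 5.25 + 1.875 = 7.125

7.125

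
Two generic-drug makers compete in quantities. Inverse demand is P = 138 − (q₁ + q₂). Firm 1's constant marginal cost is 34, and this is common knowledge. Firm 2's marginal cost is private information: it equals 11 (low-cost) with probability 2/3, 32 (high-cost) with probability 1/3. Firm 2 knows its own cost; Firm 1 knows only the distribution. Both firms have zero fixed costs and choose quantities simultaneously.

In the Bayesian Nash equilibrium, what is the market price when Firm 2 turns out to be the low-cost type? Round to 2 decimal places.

59.83

Type-c best response for Firm 2: q₂(c) = (138 − c)/2 − q₁/2.
Firm 1 maximizes expected profit; its first-order condition is 138 − 2q₁ − E[q₂] − 34 = 0.
Substituting E[q₂] and solving: E[c₂] = 18, so q₁ = (138 − 2·34 + 18)/3 = 29.3333.
q₂(low-cost) = 48.8333, so P = 138 − (29.3333 + 48.8333) = 59.8333.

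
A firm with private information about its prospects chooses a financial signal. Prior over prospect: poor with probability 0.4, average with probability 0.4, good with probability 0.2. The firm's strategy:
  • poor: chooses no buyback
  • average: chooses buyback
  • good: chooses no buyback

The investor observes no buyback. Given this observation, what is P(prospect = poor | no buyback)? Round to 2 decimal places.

P(no buyback) = 0.4·1 + 0.4·0 + 0.2·1 = 0.6
P(poor | no buyback) = (0.4·1) / 0.6 = 0.4 / 0.6 = 0.666667

0.67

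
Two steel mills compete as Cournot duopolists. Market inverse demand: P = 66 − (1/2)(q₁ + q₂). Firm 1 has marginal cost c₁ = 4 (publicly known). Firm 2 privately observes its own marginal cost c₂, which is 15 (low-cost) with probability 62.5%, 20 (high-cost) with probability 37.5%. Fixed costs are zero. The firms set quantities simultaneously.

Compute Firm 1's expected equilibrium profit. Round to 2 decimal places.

1245.84

Type-c best response for Firm 2: q₂(c) = (66 − c) − q₁/2.
Firm 1 maximizes expected profit; its first-order condition is 66 − q₁ − (1/2)E[q₂] − 4 = 0.
Substituting E[q₂] and solving: E[c₂] = 16.875, so q₁ = (66 − 2·4 + 16.875)/(3/2) = 49.9167.
E[P] = 66 − (1/2)·(q₁ + E[q₂]) = 28.9583; Firm 1's expected profit = (E[P] − 4)·q₁ = (28.9583 − 4)·49.9167 = 1245.84.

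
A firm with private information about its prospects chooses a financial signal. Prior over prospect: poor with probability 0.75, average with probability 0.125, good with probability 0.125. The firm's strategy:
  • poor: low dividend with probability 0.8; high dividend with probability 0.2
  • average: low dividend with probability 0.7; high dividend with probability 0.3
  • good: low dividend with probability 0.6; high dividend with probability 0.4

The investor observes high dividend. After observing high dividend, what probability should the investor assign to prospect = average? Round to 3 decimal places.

Apply Bayes' rule using the sender's strategy as the likelihood.
P(high dividend) = 0.75·0.2 + 0.125·0.3 + 0.125·0.4 = 0.2375
P(average | high dividend) = (0.125·0.3) / 0.2375 = 0.0375 / 0.2375 = 0.157895

0.158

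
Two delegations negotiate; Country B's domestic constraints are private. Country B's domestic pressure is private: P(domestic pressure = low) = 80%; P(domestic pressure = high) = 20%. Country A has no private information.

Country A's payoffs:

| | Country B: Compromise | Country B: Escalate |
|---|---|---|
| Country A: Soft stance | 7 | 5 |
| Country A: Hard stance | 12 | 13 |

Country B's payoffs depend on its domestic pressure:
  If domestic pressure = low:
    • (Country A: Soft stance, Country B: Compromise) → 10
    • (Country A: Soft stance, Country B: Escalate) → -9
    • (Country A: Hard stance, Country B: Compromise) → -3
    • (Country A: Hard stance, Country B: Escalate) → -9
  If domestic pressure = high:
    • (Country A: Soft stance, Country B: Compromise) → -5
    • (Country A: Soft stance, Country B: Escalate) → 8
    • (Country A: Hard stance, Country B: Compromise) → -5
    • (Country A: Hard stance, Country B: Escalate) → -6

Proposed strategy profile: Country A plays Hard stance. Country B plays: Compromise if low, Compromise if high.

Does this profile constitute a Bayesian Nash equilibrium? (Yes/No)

Yes

A profile is a BNE iff every type of every player is best-responding given beliefs about the other side.
Country A plays Hard stance: E[Hard stance] = 0.8·(12) + 0.2·(12) = 12; E[Soft stance] = 7. Best-responding. ✓
Country B (domestic pressure low), facing Hard stance: Compromise gives -3, Escalate gives -9. Proposed Compromise is best. ✓
Country B (domestic pressure high), facing Hard stance: Compromise gives -5, Escalate gives -6. Proposed Compromise is best. ✓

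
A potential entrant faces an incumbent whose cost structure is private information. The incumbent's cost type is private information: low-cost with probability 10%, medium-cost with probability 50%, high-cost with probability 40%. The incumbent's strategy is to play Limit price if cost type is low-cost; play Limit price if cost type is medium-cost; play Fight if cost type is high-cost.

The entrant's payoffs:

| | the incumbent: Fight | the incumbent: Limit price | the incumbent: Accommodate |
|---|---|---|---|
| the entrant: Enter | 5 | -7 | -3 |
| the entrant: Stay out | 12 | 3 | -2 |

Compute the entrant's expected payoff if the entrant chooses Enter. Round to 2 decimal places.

E[Enter] = 0.1·(-7) + 0.5·(-7) + 0.4·5 = (-0.7) + (-3.5) + 2 = -2.2

-2.20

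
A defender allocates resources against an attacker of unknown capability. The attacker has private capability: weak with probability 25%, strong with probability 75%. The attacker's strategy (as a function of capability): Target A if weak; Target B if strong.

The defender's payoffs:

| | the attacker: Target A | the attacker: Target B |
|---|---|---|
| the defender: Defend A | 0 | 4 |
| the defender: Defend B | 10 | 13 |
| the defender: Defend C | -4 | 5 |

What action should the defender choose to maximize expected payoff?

Defend B

E[Defend A] = 0.25·(0) + 0.75·(4) = 3
E[Defend B] = 0.25·(10) + 0.75·(13) = 12.25
E[Defend C] = 0.25·(-4) + 0.75·(5) = 2.75
Best response: Defend B (12.25 is the largest).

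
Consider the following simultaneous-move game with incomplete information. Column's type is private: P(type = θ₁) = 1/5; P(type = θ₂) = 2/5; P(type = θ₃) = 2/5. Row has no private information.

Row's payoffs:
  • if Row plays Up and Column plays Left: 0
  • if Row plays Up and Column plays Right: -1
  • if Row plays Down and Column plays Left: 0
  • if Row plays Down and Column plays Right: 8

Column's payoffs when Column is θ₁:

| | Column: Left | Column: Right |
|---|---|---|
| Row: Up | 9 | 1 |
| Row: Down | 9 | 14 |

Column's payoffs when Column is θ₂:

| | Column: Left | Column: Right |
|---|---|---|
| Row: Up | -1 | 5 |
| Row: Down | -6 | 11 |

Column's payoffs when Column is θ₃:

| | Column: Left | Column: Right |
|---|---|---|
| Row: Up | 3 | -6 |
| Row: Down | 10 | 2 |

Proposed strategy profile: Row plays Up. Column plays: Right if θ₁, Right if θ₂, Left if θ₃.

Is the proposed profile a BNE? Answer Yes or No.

Row plays Up: E[Up] = 1/5·(-1) + 2/5·(-1) + 2/5·(0) = -3/5; E[Down] = 24/5. Not best-responding. ✗
Column (type θ₁), facing Up: Left gives 9, Right gives 1. Proposed Right is not best — profitable deviation exists. ✗
Column (type θ₂), facing Up: Left gives -1, Right gives 5. Proposed Right is best. ✓
Column (type θ₃), facing Up: Left gives 3, Right gives -6. Proposed Left is best. ✓

No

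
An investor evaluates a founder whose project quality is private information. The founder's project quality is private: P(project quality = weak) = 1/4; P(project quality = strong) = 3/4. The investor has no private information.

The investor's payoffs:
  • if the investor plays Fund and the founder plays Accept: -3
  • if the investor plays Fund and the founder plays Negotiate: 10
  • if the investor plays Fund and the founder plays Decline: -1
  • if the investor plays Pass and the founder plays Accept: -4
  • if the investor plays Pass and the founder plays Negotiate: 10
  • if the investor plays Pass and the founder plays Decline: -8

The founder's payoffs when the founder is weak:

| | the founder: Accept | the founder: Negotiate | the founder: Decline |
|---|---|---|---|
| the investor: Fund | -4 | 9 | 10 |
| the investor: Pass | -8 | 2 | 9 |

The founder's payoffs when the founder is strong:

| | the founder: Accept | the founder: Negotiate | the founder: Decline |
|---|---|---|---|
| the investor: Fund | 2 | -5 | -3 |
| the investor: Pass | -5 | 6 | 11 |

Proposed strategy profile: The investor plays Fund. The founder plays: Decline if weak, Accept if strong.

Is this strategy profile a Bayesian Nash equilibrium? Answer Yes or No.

Yes

A profile is a BNE iff every type of every player is best-responding given beliefs about the other side.
The investor plays Fund: E[Fund] = 1/4·(-1) + 3/4·(-3) = -5/2; E[Pass] = -5. Best-responding. ✓
The founder (project quality weak), facing Fund: Accept gives -4, Negotiate gives 9, Decline gives 10. Proposed Decline is best. ✓
The founder (project quality strong), facing Fund: Accept gives 2, Negotiate gives -5, Decline gives -3. Proposed Accept is best. ✓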